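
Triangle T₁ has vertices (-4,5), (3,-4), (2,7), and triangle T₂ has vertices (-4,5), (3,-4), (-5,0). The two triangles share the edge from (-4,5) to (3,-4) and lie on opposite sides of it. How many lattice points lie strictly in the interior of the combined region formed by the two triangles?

53

The union is the simple quadrilateral with vertices (-4,5), (2,7), (3,-4), (-5,0) in order.
By the shoelace formula, twice the signed area is |((-4)·7 − 2·5) + (2·(-4) − 3·7) + (3·0 − (-5)·(-4)) + ((-5)·5 − (-4)·0)| = 112, so the area is 56.
Along each edge there are gcd(|Δx|,|Δy|)+1 lattice points, so counting each shared vertex once the boundary has gcd(6,2) + gcd(1,11) + gcd(8,4) + gcd(1,5) = 2+1+4+1 = 8.
By Pick's theorem I = A − B/2 + 1 = 56 − 8/2 + 1 = 53.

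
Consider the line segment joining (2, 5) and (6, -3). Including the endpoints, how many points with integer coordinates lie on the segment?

The number of lattice points on a segment between lattice points is gcd(|Δx|,|Δy|) + 1 = gcd(4,8) + 1 = 4 + 1 = 5.

5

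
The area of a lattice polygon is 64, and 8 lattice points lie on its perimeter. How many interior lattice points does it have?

Pick's theorem A = I + B/2 − 1 rearranges to I = A − B/2 + 1 = 64 − 8/2 + 1 = 61.

61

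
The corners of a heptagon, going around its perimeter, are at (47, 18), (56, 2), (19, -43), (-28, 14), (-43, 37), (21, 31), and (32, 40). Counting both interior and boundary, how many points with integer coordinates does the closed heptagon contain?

4154

The shoelace formula gives twice the area as |(47·2 − 56·18) + (56·(-43) − 19·2) + (19·14 − (-28)·(-43)) + ((-28)·37 − (-43)·14) + ((-43)·31 − 21·37) + (21·40 − 32·31) + (32·18 − 47·40)| = 8298, so the area is 4149.
Summing gcd(|Δx|,|Δy|) over the edges gives the boundary count: gcd(9,16) + gcd(37,45) + gcd(47,57) + gcd(15,23) + gcd(64,6) + gcd(11,9) + gcd(15,22) = 1+1+1+1+2+1+1 = 8.
Pick's theorem gives I = A − B/2 + 1 = 4149 − 8/2 + 1 = 4146, so the closed region contains I + B = 4146 + 8 = 4154 lattice points.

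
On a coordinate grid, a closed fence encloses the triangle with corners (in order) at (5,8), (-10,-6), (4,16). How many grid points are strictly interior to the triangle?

66

Using the shoelace formula, 2A = |(5·(-6) − (-10)·8) + ((-10)·16 − 4·(-6)) + (4·8 − 5·16)| = 134, so the area is 67.
The number of boundary lattice points is Σ gcd(|Δx|,|Δy|) = gcd(15,14) + gcd(14,22) + gcd(1,8) = 1+2+1 = 4.
By Pick's theorem A = I + B/2 − 1, so I = 67 − 4/2 + 1 = 66.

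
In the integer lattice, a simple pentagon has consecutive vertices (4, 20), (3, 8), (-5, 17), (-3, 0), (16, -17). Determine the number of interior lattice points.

The shoelace formula gives twice the area as |(4·8 − 3·20) + (3·17 − (-5)·8) + ((-5)·0 − (-3)·17) + ((-3)·(-17) − 16·0) + (16·20 − 4·(-17))| = 553, so the area is 276.5.
Summing gcd(|Δx|,|Δy|) over the edges gives the boundary count: gcd(1,12) + gcd(8,9) + gcd(2,17) + gcd(19,17) + gcd(12,37) = 1+1+1+1+1 = 5.
Pick's theorem gives I = A − B/2 + 1 = 276.5 − 5/2 + 1 = 275.

275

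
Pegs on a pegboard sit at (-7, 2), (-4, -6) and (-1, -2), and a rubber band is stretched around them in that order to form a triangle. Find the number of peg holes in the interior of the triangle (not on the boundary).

17

Using the shoelace formula, 2A = |((-7)·(-6) − (-4)·2) + ((-4)·(-2) − (-1)·(-6)) + ((-1)·2 − (-7)·(-2))| = 36, so the area is 18.
Along each edge there are gcd(|Δx|,|Δy|)+1 lattice points, so counting each shared vertex once the boundary has gcd(3,8) + gcd(3,4) + gcd(6,4) = 1+1+2 = 4.
Pick's theorem gives I = A − B/2 + 1 = 18 − 4/2 + 1 = 17.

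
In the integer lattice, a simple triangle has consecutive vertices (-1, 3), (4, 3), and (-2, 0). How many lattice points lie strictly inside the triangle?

4

The shoelace formula gives twice the area as |((-1)·3 − 4·3) + (4·0 − (-2)·3) + ((-2)·3 − (-1)·0)| = 15, so the area is 7.5.
Summing gcd(|Δx|,|Δy|) over the edges gives the boundary count: gcd(5,0) + gcd(6,3) + gcd(1,3) = 5+3+1 = 9.
Pick's theorem gives I = A − B/2 + 1 = 7.5 − 9/2 + 1 = 4.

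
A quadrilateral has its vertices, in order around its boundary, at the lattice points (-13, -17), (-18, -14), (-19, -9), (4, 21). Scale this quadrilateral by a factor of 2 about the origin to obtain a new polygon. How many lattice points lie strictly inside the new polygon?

The shoelace formula gives twice the area as |((-13)·(-14) − (-18)·(-17)) + ((-18)·(-9) − (-19)·(-14)) + ((-19)·21 − 4·(-9)) + (4·(-17) − (-13)·21)| = 386, so the area is 193.
The number of boundary lattice points is Σ gcd(|Δx|,|Δy|) = gcd(5,3) + gcd(1,5) + gcd(23,30) + gcd(17,38) = 1+1+1+1 = 4.
Scaling by 2 multiplies the area by 2² = 4 (so the new area is 772) and multiplies the boundary lattice-point count by 2, giving 8.
By Pick's theorem, the interior count of the dilated polygon is 772 − 8/2 + 1 = 769.

769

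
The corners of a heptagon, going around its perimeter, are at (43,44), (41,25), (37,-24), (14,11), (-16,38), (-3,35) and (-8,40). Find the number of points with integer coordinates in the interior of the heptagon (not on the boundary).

By the shoelace formula, twice the signed area is |(43·25 − 41·44) + (41·(-24) − 37·25) + (37·11 − 14·(-24)) + (14·38 − (-16)·11) + ((-16)·35 − (-3)·38) + ((-3)·40 − (-8)·35) + ((-8)·44 − 43·40)| = 3545, so the area is 1772.5.
The number of boundary lattice points is Σ gcd(|Δx|,|Δy|) = gcd(2,19) + gcd(4,49) + gcd(23,35) + gcd(30,27) + gcd(13,3) + gcd(5,5) + gcd(51,4) = 1+1+1+3+1+5+1 = 13.
By Pick's theorem A = I + B/2 − 1, so I = 1772.5 − 13/2 + 1 = 1767.

1767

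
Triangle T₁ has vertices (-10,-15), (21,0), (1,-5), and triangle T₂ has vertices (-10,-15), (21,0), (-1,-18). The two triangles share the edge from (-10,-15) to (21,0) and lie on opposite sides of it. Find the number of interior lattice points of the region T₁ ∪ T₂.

The union is the simple quadrilateral with vertices (-10,-15), (1,-5), (21,0), (-1,-18) in order.
The shoelace formula gives twice the area as |[(-10)·(-5) − 1·(-15)] + [1·0 − 21·(-5)] + [21·(-18) − (-1)·0] + [(-1)·(-15) − (-10)·(-18)]| = 373, so the area is 186.5.
The number of boundary lattice points is Σ gcd(|Δx|,|Δy|) = gcd(11,10) + gcd(20,5) + gcd(22,18) + gcd(9,3) = 1+5+2+3 = 11.
By Pick's theorem I = A − B/2 + 1 = 186.5 − 11/2 + 1 = 182.

182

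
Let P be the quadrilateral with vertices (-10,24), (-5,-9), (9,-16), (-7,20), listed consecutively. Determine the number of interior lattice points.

By the shoelace formula, twice the signed area is |[(-10)·(-9) − (-5)·24] + [(-5)·(-16) − 9·(-9)] + [9·20 − (-7)·(-16)] + [(-7)·24 − (-10)·20]| = 471, so the area is 471/2.
The number of boundary lattice points is Σ gcd(|Δx|,|Δy|) = gcd(5,33) + gcd(14,7) + gcd(16,36) + gcd(3,4) = 1+7+4+1 = 13.
By Pick's theorem A = I + B/2 − 1, so I = 471/2 − 13/2 + 1 = 230.

230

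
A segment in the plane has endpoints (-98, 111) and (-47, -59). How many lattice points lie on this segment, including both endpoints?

18

The number of lattice points on a segment between lattice points is gcd(|Δx|,|Δy|) + 1 = gcd(51,170) + 1 = 17 + 1 = 18.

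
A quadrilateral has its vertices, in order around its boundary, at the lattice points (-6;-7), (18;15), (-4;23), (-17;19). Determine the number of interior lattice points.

By the shoelace formula, twice the signed area is |[(-6)·15 − 18·(-7)] + [18·23 − (-4)·15] + [(-4)·19 − (-17)·23] + [(-17)·(-7) − (-6)·19]| = 1058, so the area is 529.
The number of boundary lattice points is Σ gcd(|Δx|,|Δy|) = gcd(24,22) + gcd(22,8) + gcd(13,4) + gcd(11,26) = 2+2+1+1 = 6.
By Pick's theorem A = I + B/2 − 1, so I = 529 − 6/2 + 1 = 527.

527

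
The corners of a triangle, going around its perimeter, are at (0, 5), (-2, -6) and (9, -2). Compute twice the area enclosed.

113

By the shoelace formula, twice the signed area is |(0·(-6) − (-2)·5) + ((-2)·(-2) − 9·(-6)) + (9·5 − 0·(-2))| = 113, so the area is 113/2.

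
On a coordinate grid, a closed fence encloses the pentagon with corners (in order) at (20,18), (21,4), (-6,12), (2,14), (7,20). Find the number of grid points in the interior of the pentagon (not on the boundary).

229

By the shoelace formula, twice the signed area is |[20·4 − 21·18] + [21·12 − (-6)·4] + [(-6)·14 − 2·12] + [2·20 − 7·14] + [7·18 − 20·20]| = 462, so the area is 231.
Summing gcd(|Δx|,|Δy|) over the edges gives the boundary count: gcd(1,14) + gcd(27,8) + gcd(8,2) + gcd(5,6) + gcd(13,2) = 1+1+2+1+1 = 6.
By Pick's theorem A = I + B/2 − 1, so I = 231 − 6/2 + 1 = 229.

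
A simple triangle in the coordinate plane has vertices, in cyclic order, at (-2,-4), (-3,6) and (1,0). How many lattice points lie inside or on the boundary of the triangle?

20

The shoelace formula gives twice the area as |((-2)·6 − (-3)·(-4)) + ((-3)·0 − 1·6) + (1·(-4) − (-2)·0)| = 34, so the area is 17.
Summing gcd(|Δx|,|Δy|) over the edges gives the boundary count: gcd(1,10) + gcd(4,6) + gcd(3,4) = 1+2+1 = 4.
Pick's theorem gives I = A − B/2 + 1 = 17 − 4/2 + 1 = 16, so the closed region contains I + B = 16 + 4 = 20 lattice points.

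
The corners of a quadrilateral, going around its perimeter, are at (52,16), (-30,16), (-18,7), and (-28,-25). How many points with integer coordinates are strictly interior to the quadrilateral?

1401

Using the shoelace formula, 2A = |(52·16 − (-30)·16) + ((-30)·7 − (-18)·16) + ((-18)·(-25) − (-28)·7) + ((-28)·16 − 52·(-25))| = 2888, so the area is 1444.
The number of boundary lattice points is Σ gcd(|Δx|,|Δy|) = gcd(82,0) + gcd(12,9) + gcd(10,32) + gcd(80,41) = 82+3+2+1 = 88.
Pick's theorem gives I = A − B/2 + 1 = 1444 − 88/2 + 1 = 1401.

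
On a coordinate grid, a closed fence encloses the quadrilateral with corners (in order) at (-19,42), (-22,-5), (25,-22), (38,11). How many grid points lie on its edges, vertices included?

4

The number of boundary lattice points is Σ gcd(|Δx|,|Δy|) = gcd(3,47) + gcd(47,17) + gcd(13,33) + gcd(57,31) = 1+1+1+1 = 4.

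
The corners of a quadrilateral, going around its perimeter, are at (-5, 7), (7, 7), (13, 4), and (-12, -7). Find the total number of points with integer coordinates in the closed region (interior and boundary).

Using the shoelace formula, 2A = |[(-5)·7 − 7·7] + [7·4 − 13·7] + [13·(-7) − (-12)·4] + [(-12)·7 − (-5)·(-7)]| = 309, so the area is 309/2.
The number of boundary lattice points is Σ gcd(|Δx|,|Δy|) = gcd(12,0) + gcd(6,3) + gcd(25,11) + gcd(7,14) = 12+3+1+7 = 23.
Pick's theorem gives I = A − B/2 + 1 = 309/2 − 23/2 + 1 = 144, so the closed region contains I + B = 144 + 23 = 167 lattice points.

167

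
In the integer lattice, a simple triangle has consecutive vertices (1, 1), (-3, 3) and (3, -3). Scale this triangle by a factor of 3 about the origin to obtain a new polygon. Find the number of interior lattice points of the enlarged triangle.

By the shoelace formula, twice the signed area is |(1·3 − (-3)·1) + ((-3)·(-3) − 3·3) + (3·1 − 1·(-3))| = 12, so the area is 6.
Along each edge there are gcd(|Δx|,|Δy|)+1 lattice points, so counting each shared vertex once the boundary has gcd(4,2) + gcd(6,6) + gcd(2,4) = 2+6+2 = 10.
Scaling by 3 multiplies the area by 3² = 9 (so the new area is 54) and multiplies the boundary lattice-point count by 3, giving 30.
By Pick's theorem, the interior count of the dilated polygon is 54 − 30/2 + 1 = 40.

40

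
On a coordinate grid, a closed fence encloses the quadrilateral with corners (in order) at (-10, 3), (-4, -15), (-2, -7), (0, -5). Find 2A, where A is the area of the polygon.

Using the shoelace formula, 2A = |[(-10)·(-15) − (-4)·3] + [(-4)·(-7) − (-2)·(-15)] + [(-2)·(-5) − 0·(-7)] + [0·3 − (-10)·(-5)]| = 120, so the area is 60.

120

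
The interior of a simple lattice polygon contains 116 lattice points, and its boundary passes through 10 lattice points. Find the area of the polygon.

120

Pick's theorem states A = I + B/2 − 1, so A = 116 + 10/2 − 1 = 120.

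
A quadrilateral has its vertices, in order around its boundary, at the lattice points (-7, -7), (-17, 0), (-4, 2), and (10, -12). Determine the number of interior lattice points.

The shoelace formula gives twice the area as |((-7)·0 − (-17)·(-7)) + ((-17)·2 − (-4)·0) + ((-4)·(-12) − 10·2) + (10·(-7) − (-7)·(-12))| = 279, so the area is 279/2.
Summing gcd(|Δx|,|Δy|) over the edges gives the boundary count: gcd(10,7) + gcd(13,2) + gcd(14,14) + gcd(17,5) = 1+1+14+1 = 17.
Pick's theorem gives I = A − B/2 + 1 = 279/2 − 17/2 + 1 = 132.

132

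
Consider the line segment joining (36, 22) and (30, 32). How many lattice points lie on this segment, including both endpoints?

The number of lattice points on a segment between lattice points is gcd(|Δx|,|Δy|) + 1 = gcd(6,10) + 1 = 2 + 1 = 3.

3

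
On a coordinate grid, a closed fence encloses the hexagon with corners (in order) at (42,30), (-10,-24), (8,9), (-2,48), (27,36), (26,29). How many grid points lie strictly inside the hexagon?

1078

Using the shoelace formula, 2A = |(42·(-24) − (-10)·30) + ((-10)·9 − 8·(-24)) + (8·48 − (-2)·9) + ((-2)·36 − 27·48) + (27·29 − 26·36) + (26·30 − 42·29)| = 2163, so the area is 2163/2.
Summing gcd(|Δx|,|Δy|) over the edges gives the boundary count: gcd(52,54) + gcd(18,33) + gcd(10,39) + gcd(29,12) + gcd(1,7) + gcd(16,1) = 2+3+1+1+1+1 = 9.
By Pick's theorem A = I + B/2 − 1, so I = 2163/2 − 9/2 + 1 = 1078.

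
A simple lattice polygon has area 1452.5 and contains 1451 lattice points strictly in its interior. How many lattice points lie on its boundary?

Pick's theorem gives A = I + B/2 − 1, so B = 2(A − I + 1) = 2(1452.5 − 1451 + 1) = 5.

5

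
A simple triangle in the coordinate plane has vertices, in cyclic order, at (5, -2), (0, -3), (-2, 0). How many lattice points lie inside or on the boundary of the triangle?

The shoelace formula gives twice the area as |(5·(-3) − 0·(-2)) + (0·0 − (-2)·(-3)) + ((-2)·(-2) − 5·0)| = 17, so the area is 17/2.
Along each edge there are gcd(|Δx|,|Δy|)+1 lattice points, so counting each shared vertex once the boundary has gcd(5,1) + gcd(2,3) + gcd(7,2) = 1+1+1 = 3.
Pick's theorem gives I = A − B/2 + 1 = 17/2 − 3/2 + 1 = 8, so the closed region contains I + B = 8 + 3 = 11 lattice points.

11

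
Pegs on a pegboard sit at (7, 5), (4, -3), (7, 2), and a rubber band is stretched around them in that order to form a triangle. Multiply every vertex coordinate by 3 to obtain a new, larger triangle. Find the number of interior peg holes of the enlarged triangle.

By the shoelace formula, twice the signed area is |[7·(-3) − 4·5] + [4·2 − 7·(-3)] + [7·5 − 7·2]| = 9, so the area is 4.5.
Along each edge there are gcd(|Δx|,|Δy|)+1 lattice points, so counting each shared vertex once the boundary has gcd(3,8) + gcd(3,5) + gcd(0,3) = 1+1+3 = 5.
Scaling by 3 multiplies the area by 3² = 9 (so the new area is 81/2) and multiplies the boundary lattice-point count by 3, giving 15.
By Pick's theorem, the interior count of the dilated polygon is 81/2 − 15/2 + 1 = 34.

34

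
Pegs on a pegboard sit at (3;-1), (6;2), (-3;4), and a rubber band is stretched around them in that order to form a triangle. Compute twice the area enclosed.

33

By the shoelace formula, twice the signed area is |[3·2 − 6·(-1)] + [6·4 − (-3)·2] + [(-3)·(-1) − 3·4]| = 33, so the area is 16.5.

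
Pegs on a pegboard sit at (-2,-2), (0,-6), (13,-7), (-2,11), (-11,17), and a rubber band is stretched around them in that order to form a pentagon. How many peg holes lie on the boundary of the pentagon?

10

Summing gcd(|Δx|,|Δy|) over the edges gives the boundary count: gcd(2,4) + gcd(13,1) + gcd(15,18) + gcd(9,6) + gcd(9,19) = 2+1+3+3+1 = 10.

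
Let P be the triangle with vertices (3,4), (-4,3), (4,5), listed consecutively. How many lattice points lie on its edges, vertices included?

4

The number of boundary lattice points is Σ gcd(|Δx|,|Δy|) = gcd(7,1) + gcd(8,2) + gcd(1,1) = 1+2+1 = 4.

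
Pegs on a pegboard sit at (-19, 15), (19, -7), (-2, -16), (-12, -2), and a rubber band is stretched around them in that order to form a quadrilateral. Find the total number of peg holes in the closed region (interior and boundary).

443

The shoelace formula gives twice the area as |((-19)·(-7) − 19·15) + (19·(-16) − (-2)·(-7)) + ((-2)·(-2) − (-12)·(-16)) + ((-12)·15 − (-19)·(-2))| = 876, so the area is 438.
Summing gcd(|Δx|,|Δy|) over the edges gives the boundary count: gcd(38,22) + gcd(21,9) + gcd(10,14) + gcd(7,17) = 2+3+2+1 = 8.
Pick's theorem gives I = A − B/2 + 1 = 438 − 8/2 + 1 = 435, so the closed region contains I + B = 435 + 8 = 443 lattice points.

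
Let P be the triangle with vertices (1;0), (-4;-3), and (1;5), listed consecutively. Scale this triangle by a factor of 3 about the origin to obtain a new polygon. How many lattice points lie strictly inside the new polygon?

Using the shoelace formula, 2A = |[1·(-3) − (-4)·0] + [(-4)·5 − 1·(-3)] + [1·0 − 1·5]| = 25, so the area is 12.5.
Summing gcd(|Δx|,|Δy|) over the edges gives the boundary count: gcd(5,3) + gcd(5,8) + gcd(0,5) = 1+1+5 = 7.
Scaling by 3 multiplies the area by 3² = 9 (so the new area is 112.5) and multiplies the boundary lattice-point count by 3, giving 21.
By Pick's theorem, the interior count of the dilated polygon is 112.5 − 21/2 + 1 = 103.

103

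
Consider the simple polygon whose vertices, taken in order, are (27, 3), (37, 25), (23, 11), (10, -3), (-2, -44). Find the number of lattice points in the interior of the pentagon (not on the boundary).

By the shoelace formula, twice the signed area is |[27·25 − 37·3] + [37·11 − 23·25] + [23·(-3) − 10·11] + [10·(-44) − (-2)·(-3)] + [(-2)·3 − 27·(-44)]| = 953, so the area is 476.5.
The number of boundary lattice points is Σ gcd(|Δx|,|Δy|) = gcd(10,22) + gcd(14,14) + gcd(13,14) + gcd(12,41) + gcd(29,47) = 2+14+1+1+1 = 19.
Pick's theorem gives I = A − B/2 + 1 = 476.5 − 19/2 + 1 = 468.

468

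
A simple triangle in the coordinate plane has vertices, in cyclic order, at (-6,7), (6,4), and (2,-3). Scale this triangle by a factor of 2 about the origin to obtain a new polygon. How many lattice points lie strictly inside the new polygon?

Using the shoelace formula, 2A = |[(-6)·4 − 6·7] + [6·(-3) − 2·4] + [2·7 − (-6)·(-3)]| = 96, so the area is 48.
The number of boundary lattice points is Σ gcd(|Δx|,|Δy|) = gcd(12,3) + gcd(4,7) + gcd(8,10) = 3+1+2 = 6.
Scaling by 2 multiplies the area by 2² = 4 (so the new area is 192) and multiplies the boundary lattice-point count by 2, giving 12.
By Pick's theorem, the interior count of the dilated polygon is 192 − 12/2 + 1 = 187.

187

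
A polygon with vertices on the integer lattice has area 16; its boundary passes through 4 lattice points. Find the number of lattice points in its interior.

15

Pick's theorem A = I + B/2 − 1 rearranges to I = A − B/2 + 1 = 16 − 4/2 + 1 = 15.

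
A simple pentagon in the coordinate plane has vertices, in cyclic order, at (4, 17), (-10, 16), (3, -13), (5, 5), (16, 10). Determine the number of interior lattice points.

Using the shoelace formula, 2A = |(4·16 − (-10)·17) + ((-10)·(-13) − 3·16) + (3·5 − 5·(-13)) + (5·10 − 16·5) + (16·17 − 4·10)| = 598, so the area is 299.
Summing gcd(|Δx|,|Δy|) over the edges gives the boundary count: gcd(14,1) + gcd(13,29) + gcd(2,18) + gcd(11,5) + gcd(12,7) = 1+1+2+1+1 = 6.
By Pick's theorem A = I + B/2 − 1, so I = 299 − 6/2 + 1 = 297.

297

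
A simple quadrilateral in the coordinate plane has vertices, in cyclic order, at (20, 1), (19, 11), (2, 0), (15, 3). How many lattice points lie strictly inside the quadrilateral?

Using the shoelace formula, 2A = |(20·11 − 19·1) + (19·0 − 2·11) + (2·3 − 15·0) + (15·1 − 20·3)| = 140, so the area is 70.
Along each edge there are gcd(|Δx|,|Δy|)+1 lattice points, so counting each shared vertex once the boundary has gcd(1,10) + gcd(17,11) + gcd(13,3) + gcd(5,2) = 1+1+1+1 = 4.
Pick's theorem gives I = A − B/2 + 1 = 70 − 4/2 + 1 = 69.

69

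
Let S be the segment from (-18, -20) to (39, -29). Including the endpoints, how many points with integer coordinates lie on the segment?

The number of lattice points on a segment between lattice points is gcd(|Δx|,|Δy|) + 1 = gcd(57,9) + 1 = 3 + 1 = 4.

4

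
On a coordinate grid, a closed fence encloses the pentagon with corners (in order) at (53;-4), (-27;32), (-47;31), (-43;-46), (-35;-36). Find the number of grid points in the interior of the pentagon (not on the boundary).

3861

By the shoelace formula, twice the signed area is |(53·32 − (-27)·(-4)) + ((-27)·31 − (-47)·32) + ((-47)·(-46) − (-43)·31) + ((-43)·(-36) − (-35)·(-46)) + ((-35)·(-4) − 53·(-36))| = 7736, so the area is 3868.
Along each edge there are gcd(|Δx|,|Δy|)+1 lattice points, so counting each shared vertex once the boundary has gcd(80,36) + gcd(20,1) + gcd(4,77) + gcd(8,10) + gcd(88,32) = 4+1+1+2+8 = 16.
Pick's theorem gives I = A − B/2 + 1 = 3868 − 16/2 + 1 = 3861.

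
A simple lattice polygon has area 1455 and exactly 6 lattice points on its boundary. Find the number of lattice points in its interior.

1453

Pick's theorem A = I + B/2 − 1 rearranges to I = A − B/2 + 1 = 1455 − 6/2 + 1 = 1453.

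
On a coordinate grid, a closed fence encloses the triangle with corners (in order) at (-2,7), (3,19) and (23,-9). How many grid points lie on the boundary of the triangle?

The number of boundary lattice points is Σ gcd(|Δx|,|Δy|) = gcd(5,12) + gcd(20,28) + gcd(25,16) = 1+4+1 = 6.

6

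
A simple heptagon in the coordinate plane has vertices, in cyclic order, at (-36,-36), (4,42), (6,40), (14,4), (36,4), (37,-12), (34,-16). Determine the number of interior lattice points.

The shoelace formula gives twice the area as |((-36)·42 − 4·(-36)) + (4·40 − 6·42) + (6·4 − 14·40) + (14·4 − 36·4) + (36·(-12) − 37·4) + (37·(-16) − 34·(-12)) + (34·(-36) − (-36)·(-16))| = 4648, so the area is 2324.
Summing gcd(|Δx|,|Δy|) over the edges gives the boundary count: gcd(40,78) + gcd(2,2) + gcd(8,36) + gcd(22,0) + gcd(1,16) + gcd(3,4) + gcd(70,20) = 2+2+4+22+1+1+10 = 42.
Pick's theorem gives I = A − B/2 + 1 = 2324 − 42/2 + 1 = 2304.

2304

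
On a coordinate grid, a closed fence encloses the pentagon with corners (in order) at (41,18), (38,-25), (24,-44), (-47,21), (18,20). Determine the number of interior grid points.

3078

The shoelace formula gives twice the area as |(41·(-25) − 38·18) + (38·(-44) − 24·(-25)) + (24·21 − (-47)·(-44)) + ((-47)·20 − 18·21) + (18·18 − 41·20)| = 6159, so the area is 6159/2.
The number of boundary lattice points is Σ gcd(|Δx|,|Δy|) = gcd(3,43) + gcd(14,19) + gcd(71,65) + gcd(65,1) + gcd(23,2) = 1+1+1+1+1 = 5.
By Pick's theorem A = I + B/2 − 1, so I = 6159/2 − 5/2 + 1 = 3078.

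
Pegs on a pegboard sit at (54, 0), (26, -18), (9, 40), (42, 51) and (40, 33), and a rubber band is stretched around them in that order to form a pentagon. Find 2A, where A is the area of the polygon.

The shoelace formula gives twice the area as |(54·(-18) − 26·0) + (26·40 − 9·(-18)) + (9·51 − 42·40) + (42·33 − 40·51) + (40·0 − 54·33)| = 3427, so the area is 1713.5.

3427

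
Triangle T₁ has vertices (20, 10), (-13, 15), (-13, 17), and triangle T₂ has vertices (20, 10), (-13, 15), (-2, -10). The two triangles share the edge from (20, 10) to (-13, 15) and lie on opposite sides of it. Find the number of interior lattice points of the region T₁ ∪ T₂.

The union is the simple quadrilateral with vertices (20, 10), (-13, 17), (-13, 15), (-2, -10) in order.
The shoelace formula gives twice the area as |(20·17 − (-13)·10) + ((-13)·15 − (-13)·17) + ((-13)·(-10) − (-2)·15) + ((-2)·10 − 20·(-10))| = 836, so the area is 418.
The number of boundary lattice points is Σ gcd(|Δx|,|Δy|) = gcd(33,7) + gcd(0,2) + gcd(11,25) + gcd(22,20) = 1+2+1+2 = 6.
By Pick's theorem I = A − B/2 + 1 = 418 − 6/2 + 1 = 416.

416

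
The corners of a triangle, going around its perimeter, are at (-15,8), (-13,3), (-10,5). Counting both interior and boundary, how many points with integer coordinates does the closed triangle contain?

The shoelace formula gives twice the area as |[(-15)·3 − (-13)·8] + [(-13)·5 − (-10)·3] + [(-10)·8 − (-15)·5]| = 19, so the area is 19/2.
The number of boundary lattice points is Σ gcd(|Δx|,|Δy|) = gcd(2,5) + gcd(3,2) + gcd(5,3) = 1+1+1 = 3.
Pick's theorem gives I = A − B/2 + 1 = 19/2 − 3/2 + 1 = 9, so the closed region contains I + B = 9 + 3 = 12 lattice points.

12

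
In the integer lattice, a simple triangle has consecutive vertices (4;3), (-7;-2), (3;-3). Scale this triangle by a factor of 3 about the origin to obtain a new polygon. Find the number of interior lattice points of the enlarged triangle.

Using the shoelace formula, 2A = |[4·(-2) − (-7)·3] + [(-7)·(-3) − 3·(-2)] + [3·3 − 4·(-3)]| = 61, so the area is 61/2.
The number of boundary lattice points is Σ gcd(|Δx|,|Δy|) = gcd(11,5) + gcd(10,1) + gcd(1,6) = 1+1+1 = 3.
Scaling by 3 multiplies the area by 3² = 9 (so the new area is 274.5) and multiplies the boundary lattice-point count by 3, giving 9.
By Pick's theorem, the interior count of the dilated polygon is 274.5 − 9/2 + 1 = 271.

271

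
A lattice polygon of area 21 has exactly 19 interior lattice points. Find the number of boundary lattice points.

6

Pick's theorem gives A = I + B/2 − 1, so B = 2(A − I + 1) = 2(21 − 19 + 1) = 6.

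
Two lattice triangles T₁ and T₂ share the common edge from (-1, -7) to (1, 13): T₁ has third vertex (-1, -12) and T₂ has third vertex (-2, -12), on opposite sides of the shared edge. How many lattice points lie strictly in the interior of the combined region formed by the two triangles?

7

The union is the simple quadrilateral with vertices (-1, -7), (-1, -12), (1, 13), (-2, -12) in order.
By the shoelace formula, twice the signed area is |[(-1)·(-12) − (-1)·(-7)] + [(-1)·13 − 1·(-12)] + [1·(-12) − (-2)·13] + [(-2)·(-7) − (-1)·(-12)]| = 20, so the area is 10.
The number of boundary lattice points is Σ gcd(|Δx|,|Δy|) = gcd(0,5) + gcd(2,25) + gcd(3,25) + gcd(1,5) = 5+1+1+1 = 8.
By Pick's theorem I = A − B/2 + 1 = 10 − 8/2 + 1 = 7.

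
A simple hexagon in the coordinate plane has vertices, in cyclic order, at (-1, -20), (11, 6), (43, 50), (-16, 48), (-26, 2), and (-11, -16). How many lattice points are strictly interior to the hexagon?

2608

The shoelace formula gives twice the area as |[(-1)·6 − 11·(-20)] + [11·50 − 43·6] + [43·48 − (-16)·50] + [(-16)·2 − (-26)·48] + [(-26)·(-16) − (-11)·2] + [(-11)·(-20) − (-1)·(-16)]| = 5228, so the area is 2614.
Summing gcd(|Δx|,|Δy|) over the edges gives the boundary count: gcd(12,26) + gcd(32,44) + gcd(59,2) + gcd(10,46) + gcd(15,18) + gcd(10,4) = 2+4+1+2+3+2 = 14.
Pick's theorem gives I = A − B/2 + 1 = 2614 − 14/2 + 1 = 2608.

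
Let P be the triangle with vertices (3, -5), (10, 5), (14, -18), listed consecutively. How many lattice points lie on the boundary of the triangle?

3

The number of boundary lattice points is Σ gcd(|Δx|,|Δy|) = gcd(7,10) + gcd(4,23) + gcd(11,13) = 1+1+1 = 3.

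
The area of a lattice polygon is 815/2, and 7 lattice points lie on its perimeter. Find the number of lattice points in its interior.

405

Pick's theorem A = I + B/2 − 1 rearranges to I = A − B/2 + 1 = 815/2 − 7/2 + 1 = 405.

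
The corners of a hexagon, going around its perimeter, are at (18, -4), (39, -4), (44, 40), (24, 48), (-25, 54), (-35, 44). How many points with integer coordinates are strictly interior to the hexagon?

2785

Using the shoelace formula, 2A = |[18·(-4) − 39·(-4)] + [39·40 − 44·(-4)] + [44·48 − 24·40] + [24·54 − (-25)·48] + [(-25)·44 − (-35)·54] + [(-35)·(-4) − 18·44]| = 5606, so the area is 2803.
The number of boundary lattice points is Σ gcd(|Δx|,|Δy|) = gcd(21,0) + gcd(5,44) + gcd(20,8) + gcd(49,6) + gcd(10,10) + gcd(53,48) = 21+1+4+1+10+1 = 38.
By Pick's theorem A = I + B/2 − 1, so I = 2803 − 38/2 + 1 = 2785.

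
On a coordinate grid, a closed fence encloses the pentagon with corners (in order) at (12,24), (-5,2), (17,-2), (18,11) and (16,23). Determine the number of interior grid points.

By the shoelace formula, twice the signed area is |(12·2 − (-5)·24) + ((-5)·(-2) − 17·2) + (17·11 − 18·(-2)) + (18·23 − 16·11) + (16·24 − 12·23)| = 689, so the area is 689/2.
The number of boundary lattice points is Σ gcd(|Δx|,|Δy|) = gcd(17,22) + gcd(22,4) + gcd(1,13) + gcd(2,12) + gcd(4,1) = 1+2+1+2+1 = 7.
By Pick's theorem A = I + B/2 − 1, so I = 689/2 − 7/2 + 1 = 342.

342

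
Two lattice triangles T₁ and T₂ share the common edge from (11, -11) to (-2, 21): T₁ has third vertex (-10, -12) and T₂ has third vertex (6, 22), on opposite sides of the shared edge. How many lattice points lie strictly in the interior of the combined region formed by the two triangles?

476

The union is the simple quadrilateral with vertices (11, -11), (-10, -12), (-2, 21), (6, 22) in order.
Using the shoelace formula, 2A = |(11·(-12) − (-10)·(-11)) + ((-10)·21 − (-2)·(-12)) + ((-2)·22 − 6·21) + (6·(-11) − 11·22)| = 954, so the area is 477.
The number of boundary lattice points is Σ gcd(|Δx|,|Δy|) = gcd(21,1) + gcd(8,33) + gcd(8,1) + gcd(5,33) = 1+1+1+1 = 4.
By Pick's theorem I = A − B/2 + 1 = 477 − 4/2 + 1 = 476.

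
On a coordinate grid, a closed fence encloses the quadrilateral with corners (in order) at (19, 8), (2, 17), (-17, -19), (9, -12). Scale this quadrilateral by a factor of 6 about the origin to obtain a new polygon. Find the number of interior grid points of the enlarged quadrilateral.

By the shoelace formula, twice the signed area is |(19·17 − 2·8) + (2·(-19) − (-17)·17) + ((-17)·(-12) − 9·(-19)) + (9·8 − 19·(-12))| = 1233, so the area is 616.5.
The number of boundary lattice points is Σ gcd(|Δx|,|Δy|) = gcd(17,9) + gcd(19,36) + gcd(26,7) + gcd(10,20) = 1+1+1+10 = 13.
Scaling by 6 multiplies the area by 6² = 36 (so the new area is 22194) and multiplies the boundary lattice-point count by 6, giving 78.
By Pick's theorem, the interior count of the dilated polygon is 22194 − 78/2 + 1 = 22156.

22156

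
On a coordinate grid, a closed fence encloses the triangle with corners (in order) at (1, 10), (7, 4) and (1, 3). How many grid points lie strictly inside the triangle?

15

By the shoelace formula, twice the signed area is |[1·4 − 7·10] + [7·3 − 1·4] + [1·10 − 1·3]| = 42, so the area is 21.
Summing gcd(|Δx|,|Δy|) over the edges gives the boundary count: gcd(6,6) + gcd(6,1) + gcd(0,7) = 6+1+7 = 14.
Pick's theorem gives I = A − B/2 + 1 = 21 − 14/2 + 1 = 15.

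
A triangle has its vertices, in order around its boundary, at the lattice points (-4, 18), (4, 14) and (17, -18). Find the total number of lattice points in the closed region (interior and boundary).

The shoelace formula gives twice the area as |((-4)·14 − 4·18) + (4·(-18) − 17·14) + (17·18 − (-4)·(-18))| = 204, so the area is 102.
Along each edge there are gcd(|Δx|,|Δy|)+1 lattice points, so counting each shared vertex once the boundary has gcd(8,4) + gcd(13,32) + gcd(21,36) = 4+1+3 = 8.
Pick's theorem gives I = A − B/2 + 1 = 102 − 8/2 + 1 = 99, so the closed region contains I + B = 99 + 8 = 107 lattice points.

107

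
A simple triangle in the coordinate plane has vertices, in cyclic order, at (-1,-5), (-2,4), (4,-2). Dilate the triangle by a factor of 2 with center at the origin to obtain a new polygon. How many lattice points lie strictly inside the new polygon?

89

The shoelace formula gives twice the area as |[(-1)·4 − (-2)·(-5)] + [(-2)·(-2) − 4·4] + [4·(-5) − (-1)·(-2)]| = 48, so the area is 24.
Summing gcd(|Δx|,|Δy|) over the edges gives the boundary count: gcd(1,9) + gcd(6,6) + gcd(5,3) = 1+6+1 = 8.
Scaling by 2 multiplies the area by 2² = 4 (so the new area is 96) and multiplies the boundary lattice-point count by 2, giving 16.
By Pick's theorem, the interior count of the dilated polygon is 96 − 16/2 + 1 = 89.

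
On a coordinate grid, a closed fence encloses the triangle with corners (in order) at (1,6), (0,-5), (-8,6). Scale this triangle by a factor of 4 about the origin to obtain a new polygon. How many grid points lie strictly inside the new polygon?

By the shoelace formula, twice the signed area is |(1·(-5) − 0·6) + (0·6 − (-8)·(-5)) + ((-8)·6 − 1·6)| = 99, so the area is 49.5.
The number of boundary lattice points is Σ gcd(|Δx|,|Δy|) = gcd(1,11) + gcd(8,11) + gcd(9,0) = 1+1+9 = 11.
Scaling by 4 multiplies the area by 4² = 16 (so the new area is 792) and multiplies the boundary lattice-point count by 4, giving 44.
By Pick's theorem, the interior count of the dilated polygon is 792 − 44/2 + 1 = 771.

771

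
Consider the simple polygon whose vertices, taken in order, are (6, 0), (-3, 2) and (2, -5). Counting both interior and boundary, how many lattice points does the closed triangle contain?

29

By the shoelace formula, twice the signed area is |[6·2 − (-3)·0] + [(-3)·(-5) − 2·2] + [2·0 − 6·(-5)]| = 53, so the area is 26.5.
Along each edge there are gcd(|Δx|,|Δy|)+1 lattice points, so counting each shared vertex once the boundary has gcd(9,2) + gcd(5,7) + gcd(4,5) = 1+1+1 = 3.
Pick's theorem gives I = A − B/2 + 1 = 26.5 − 3/2 + 1 = 26, so the closed region contains I + B = 26 + 3 = 29 lattice points.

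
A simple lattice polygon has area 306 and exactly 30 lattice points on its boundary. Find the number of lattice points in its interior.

292

Pick's theorem A = I + B/2 − 1 rearranges to I = A − B/2 + 1 = 306 − 30/2 + 1 = 292.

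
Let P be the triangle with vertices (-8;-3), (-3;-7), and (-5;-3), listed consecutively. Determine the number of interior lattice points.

4

The shoelace formula gives twice the area as |[(-8)·(-7) − (-3)·(-3)] + [(-3)·(-3) − (-5)·(-7)] + [(-5)·(-3) − (-8)·(-3)]| = 12, so the area is 6.
Summing gcd(|Δx|,|Δy|) over the edges gives the boundary count: gcd(5,4) + gcd(2,4) + gcd(3,0) = 1+2+3 = 6.
Pick's theorem gives I = A − B/2 + 1 = 6 − 6/2 + 1 = 4.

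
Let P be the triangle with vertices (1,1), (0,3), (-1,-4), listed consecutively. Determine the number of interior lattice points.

4

By the shoelace formula, twice the signed area is |[1·3 − 0·1] + [0·(-4) − (-1)·3] + [(-1)·1 − 1·(-4)]| = 9, so the area is 9/2.
The number of boundary lattice points is Σ gcd(|Δx|,|Δy|) = gcd(1,2) + gcd(1,7) + gcd(2,5) = 1+1+1 = 3.
By Pick's theorem A = I + B/2 − 1, so I = 9/2 − 3/2 + 1 = 4.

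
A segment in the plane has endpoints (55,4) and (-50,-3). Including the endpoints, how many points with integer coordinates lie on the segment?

The number of lattice points on a segment between lattice points is gcd(|Δx|,|Δy|) + 1 = gcd(105,7) + 1 = 7 + 1 = 8.

8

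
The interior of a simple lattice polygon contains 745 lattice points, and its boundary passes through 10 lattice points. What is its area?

By Pick's theorem, A = I + B/2 − 1 = 745 + 10/2 − 1 = 749.

749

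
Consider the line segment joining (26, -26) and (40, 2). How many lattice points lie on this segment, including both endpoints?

15

The number of lattice points on a segment between lattice points is gcd(|Δx|,|Δy|) + 1 = gcd(14,28) + 1 = 14 + 1 = 15.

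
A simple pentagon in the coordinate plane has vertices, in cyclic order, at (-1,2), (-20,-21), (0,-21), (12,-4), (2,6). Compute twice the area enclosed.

823

The shoelace formula gives twice the area as |((-1)·(-21) − (-20)·2) + ((-20)·(-21) − 0·(-21)) + (0·(-4) − 12·(-21)) + (12·6 − 2·(-4)) + (2·2 − (-1)·6)| = 823, so the area is 411.5.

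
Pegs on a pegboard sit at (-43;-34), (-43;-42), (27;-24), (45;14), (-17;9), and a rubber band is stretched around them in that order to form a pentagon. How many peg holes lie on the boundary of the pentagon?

14

Along each edge there are gcd(|Δx|,|Δy|)+1 lattice points, so counting each shared vertex once the boundary has gcd(0,8) + gcd(70,18) + gcd(18,38) + gcd(62,5) + gcd(26,43) = 8+2+2+1+1 = 14.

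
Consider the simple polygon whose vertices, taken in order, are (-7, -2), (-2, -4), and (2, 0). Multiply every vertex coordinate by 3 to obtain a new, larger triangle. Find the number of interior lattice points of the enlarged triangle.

118

The shoelace formula gives twice the area as |((-7)·(-4) − (-2)·(-2)) + ((-2)·0 − 2·(-4)) + (2·(-2) − (-7)·0)| = 28, so the area is 14.
The number of boundary lattice points is Σ gcd(|Δx|,|Δy|) = gcd(5,2) + gcd(4,4) + gcd(9,2) = 1+4+1 = 6.
Scaling by 3 multiplies the area by 3² = 9 (so the new area is 126) and multiplies the boundary lattice-point count by 3, giving 18.
By Pick's theorem, the interior count of the dilated polygon is 126 − 18/2 + 1 = 118.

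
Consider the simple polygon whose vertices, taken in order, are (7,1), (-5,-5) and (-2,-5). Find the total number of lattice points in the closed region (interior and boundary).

The shoelace formula gives twice the area as |[7·(-5) − (-5)·1] + [(-5)·(-5) − (-2)·(-5)] + [(-2)·1 − 7·(-5)]| = 18, so the area is 9.
Summing gcd(|Δx|,|Δy|) over the edges gives the boundary count: gcd(12,6) + gcd(3,0) + gcd(9,6) = 6+3+3 = 12.
Pick's theorem gives I = A − B/2 + 1 = 9 − 12/2 + 1 = 4, so the closed region contains I + B = 4 + 12 = 16 lattice points.

16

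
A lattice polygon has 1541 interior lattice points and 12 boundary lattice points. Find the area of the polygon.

By Pick's theorem, A = I + B/2 − 1 = 1541 + 12/2 − 1 = 1546.

1546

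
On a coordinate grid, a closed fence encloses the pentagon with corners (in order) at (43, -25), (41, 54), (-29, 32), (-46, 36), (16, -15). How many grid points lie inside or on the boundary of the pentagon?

3510

The shoelace formula gives twice the area as |(43·54 − 41·(-25)) + (41·32 − (-29)·54) + ((-29)·36 − (-46)·32) + ((-46)·(-15) − 16·36) + (16·(-25) − 43·(-15))| = 7012, so the area is 3506.
Along each edge there are gcd(|Δx|,|Δy|)+1 lattice points, so counting each shared vertex once the boundary has gcd(2,79) + gcd(70,22) + gcd(17,4) + gcd(62,51) + gcd(27,10) = 1+2+1+1+1 = 6.
Pick's theorem gives I = A − B/2 + 1 = 3506 − 6/2 + 1 = 3504, so the closed region contains I + B = 3504 + 6 = 3510 lattice points.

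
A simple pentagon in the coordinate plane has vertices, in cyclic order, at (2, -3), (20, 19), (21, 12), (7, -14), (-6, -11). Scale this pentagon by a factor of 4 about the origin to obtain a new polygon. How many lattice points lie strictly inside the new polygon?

4453

Using the shoelace formula, 2A = |(2·19 − 20·(-3)) + (20·12 − 21·19) + (21·(-14) − 7·12) + (7·(-11) − (-6)·(-14)) + ((-6)·(-3) − 2·(-11))| = 560, so the area is 280.
Along each edge there are gcd(|Δx|,|Δy|)+1 lattice points, so counting each shared vertex once the boundary has gcd(18,22) + gcd(1,7) + gcd(14,26) + gcd(13,3) + gcd(8,8) = 2+1+2+1+8 = 14.
Scaling by 4 multiplies the area by 4² = 16 (so the new area is 4480) and multiplies the boundary lattice-point count by 4, giving 56.
By Pick's theorem, the interior count of the dilated polygon is 4480 − 56/2 + 1 = 4453.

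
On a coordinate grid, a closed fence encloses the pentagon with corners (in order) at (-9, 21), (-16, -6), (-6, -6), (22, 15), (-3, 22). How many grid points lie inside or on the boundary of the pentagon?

589

The shoelace formula gives twice the area as |((-9)·(-6) − (-16)·21) + ((-16)·(-6) − (-6)·(-6)) + ((-6)·15 − 22·(-6)) + (22·22 − (-3)·15) + ((-3)·21 − (-9)·22)| = 1156, so the area is 578.
Summing gcd(|Δx|,|Δy|) over the edges gives the boundary count: gcd(7,27) + gcd(10,0) + gcd(28,21) + gcd(25,7) + gcd(6,1) = 1+10+7+1+1 = 20.
Pick's theorem gives I = A − B/2 + 1 = 578 − 20/2 + 1 = 569, so the closed region contains I + B = 569 + 20 = 589 lattice points.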